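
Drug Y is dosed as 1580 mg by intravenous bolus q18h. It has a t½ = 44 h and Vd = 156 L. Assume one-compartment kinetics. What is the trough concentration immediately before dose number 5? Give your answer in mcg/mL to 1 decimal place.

f = (1/2)^(τ/t½) = (1/2)^(18/44) ≈ 0.7531.
C₀ = D/Vd = 1580/156 ≈ 10.128 mcg/mL.
Before the 5th dose, 4 doses have been given. Superposition: Cmin = C₀·(f + f² + … + f^4).
≈ 10.128 × (0.7531 + 0.5672 + 0.4271 + 0.3217) ≈ 10.128 × 2.0691 ≈ 20.956 mcg/mL.

21.0 mcg/mL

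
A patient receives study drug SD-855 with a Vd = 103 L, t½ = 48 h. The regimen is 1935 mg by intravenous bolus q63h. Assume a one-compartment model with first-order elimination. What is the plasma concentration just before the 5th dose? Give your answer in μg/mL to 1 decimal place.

12.3 μg/mL

f = (1/2)^(τ/t½) = (1/2)^(63/48) ≈ 0.4026.
C₀ = D/Vd = 1935/103 ≈ 18.786 μg/mL.
Before the 5th dose, 4 doses have been given. Superposition: Cmin = C₀·(f + f² + … + f^4).
≈ 18.786 × (0.4026 + 0.1621 + 0.0653 + 0.0263) ≈ 18.786 × 0.6563 ≈ 12.329 μg/mL.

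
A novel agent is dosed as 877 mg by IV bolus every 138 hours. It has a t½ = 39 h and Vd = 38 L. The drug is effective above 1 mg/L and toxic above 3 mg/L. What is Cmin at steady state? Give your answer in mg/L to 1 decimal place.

2.2 mg/L

Over one 138-h interval, 138/39 ≈ 3.5385 half-lives elapse, leaving f ≈ 0.0861 of each dose.
Accumulation ratio R = 1/(1 − f) ≈ 1/0.9139 ≈ 1.0942.
Each bolus raises the concentration by D/Vd = 877/38 ≈ 23.079 mg/L.
Steady-state peak Cmax,ss = C₀·R ≈ 23.079 × 1.0942 ≈ 25.253 mg/L.
One interval later, Cmin,ss = Cmax,ss·e^(−kτ) ≈ 25.253 × 0.0861 ≈ 2.174 mg/L.
Trough 2.2 mg/L vs MEC 1 mg/L: adequate.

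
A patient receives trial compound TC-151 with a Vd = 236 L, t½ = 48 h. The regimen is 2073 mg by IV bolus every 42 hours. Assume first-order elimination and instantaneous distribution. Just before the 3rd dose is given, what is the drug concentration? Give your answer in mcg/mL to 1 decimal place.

f = (1/2)^(τ/t½) = (1/2)^(42/48) ≈ 0.5453.
C₀ = D/Vd = 2073/236 ≈ 8.784 mcg/mL.
Before the 3rd dose, 2 doses have been given. Superposition: Cmin = C₀·(f + f²).
≈ 8.784 × (0.5453 + 0.2974) ≈ 8.784 × 0.8427 ≈ 7.402 mcg/mL.

7.4 mcg/mL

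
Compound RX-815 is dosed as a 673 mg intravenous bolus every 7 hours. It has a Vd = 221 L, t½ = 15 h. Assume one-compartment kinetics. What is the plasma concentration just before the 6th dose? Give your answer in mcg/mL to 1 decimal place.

6.4 mcg/mL

f = (1/2)^(τ/t½) = (1/2)^(7/15) ≈ 0.7236.
C₀ = D/Vd = 673/221 ≈ 3.045 mcg/mL.
Before the 6th dose, 5 doses have been given. Superposition: Cmin = C₀·(f + f² + … + f^5).
≈ 3.045 × (0.7236 + 0.5236 + 0.3789 + 0.2742 + 0.1984) ≈ 3.045 × 2.0987 ≈ 6.391 mcg/mL.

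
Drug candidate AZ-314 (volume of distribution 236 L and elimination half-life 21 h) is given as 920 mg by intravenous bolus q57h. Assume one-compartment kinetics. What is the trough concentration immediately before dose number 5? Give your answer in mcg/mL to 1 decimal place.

0.7 mcg/mL

f = (1/2)^(τ/t½) = (1/2)^(57/21) ≈ 0.1524.
C₀ = D/Vd = 920/236 ≈ 3.898 mcg/mL.
Before the 5th dose, 4 doses have been given. Superposition: Cmin = C₀·(f + f² + … + f^4).
≈ 3.898 × (0.1524 + 0.0232 + 0.0035 + 0.0005) ≈ 3.898 × 0.1796 ≈ 0.700 mcg/mL.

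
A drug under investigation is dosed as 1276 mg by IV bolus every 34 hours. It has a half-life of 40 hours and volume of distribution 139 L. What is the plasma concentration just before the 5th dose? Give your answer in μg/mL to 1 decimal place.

10.4 μg/mL

f = (1/2)^(τ/t½) = (1/2)^(34/40) ≈ 0.5548.
C₀ = D/Vd = 1276/139 ≈ 9.180 μg/mL.
Before the 5th dose, 4 doses have been given. Superposition: Cmin = C₀·(f + f² + … + f^4).
≈ 9.180 × (0.5548 + 0.3078 + 0.1708 + 0.0947) ≈ 9.180 × 1.1281 ≈ 10.356 μg/mL.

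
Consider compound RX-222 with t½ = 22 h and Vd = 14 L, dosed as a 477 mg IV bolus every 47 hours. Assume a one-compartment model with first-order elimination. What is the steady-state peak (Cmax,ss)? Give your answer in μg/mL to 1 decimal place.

Over one 47-h interval, 47/22 ≈ 2.1364 half-lives elapse, leaving f ≈ 0.2275 of each dose.
At steady state, accumulation factor R = 1/(1 − e^(−kτ)) ≈ 1.2945.
Single-dose peak C₀ = D/Vd = 477/14 ≈ 34.071 μg/mL.
Cmax,ss = C₀/(1 − f) ≈ 34.071/0.7725 ≈ 44.105 μg/mL.

44.1 μg/mL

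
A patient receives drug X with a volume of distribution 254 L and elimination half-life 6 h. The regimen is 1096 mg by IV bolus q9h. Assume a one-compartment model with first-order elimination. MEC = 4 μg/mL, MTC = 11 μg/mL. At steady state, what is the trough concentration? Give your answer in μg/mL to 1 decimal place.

2.4 μg/mL

k = ln2/t½ = ln2/6 ≈ 0.115525 h⁻¹; fraction remaining f = e^(−kτ) = e^(−0.115525×9) ≈ 0.3536.
At steady state, accumulation factor R = 1/(1 − e^(−kτ)) ≈ 1.5470.
Each bolus raises the concentration by D/Vd = 1096/254 ≈ 4.315 μg/mL.
Cmax,ss = C₀/(1 − f) ≈ 4.315/0.6464 ≈ 6.675 μg/mL.
Steady-state trough Cmin,ss = Cmax,ss·f ≈ 6.675 × 0.3536 ≈ 2.360 μg/mL.
Trough 2.4 μg/mL vs MEC 4 μg/mL: subtherapeutic.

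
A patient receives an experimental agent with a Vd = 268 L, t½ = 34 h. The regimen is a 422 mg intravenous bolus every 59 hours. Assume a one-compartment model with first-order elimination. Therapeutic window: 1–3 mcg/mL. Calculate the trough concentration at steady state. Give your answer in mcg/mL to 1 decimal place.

0.7 mcg/mL

τ/t½ = 59/34 ≈ 1.7353, so fraction remaining f = (1/2)^(59/34) ≈ 0.3003.
Accumulation ratio R = 1/(1 − f) ≈ 1/0.6997 ≈ 1.4292.
Each bolus raises the concentration by D/Vd = 422/268 ≈ 1.575 mcg/mL.
Steady-state peak Cmax,ss = C₀·R ≈ 1.575 × 1.4292 ≈ 2.251 mcg/mL.
Steady-state trough Cmin,ss = Cmax,ss·f ≈ 2.251 × 0.3003 ≈ 0.676 mcg/mL.
Trough 0.7 mcg/mL vs MEC 1 mcg/mL: subtherapeutic.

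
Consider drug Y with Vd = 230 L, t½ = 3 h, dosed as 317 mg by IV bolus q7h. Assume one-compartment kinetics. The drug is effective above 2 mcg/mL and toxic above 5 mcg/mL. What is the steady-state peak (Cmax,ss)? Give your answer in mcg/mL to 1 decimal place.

τ/t½ = 7/3 ≈ 2.3333, so fraction remaining f = (1/2)^(7/3) ≈ 0.1984.
Accumulation ratio R = 1/(1 − f) ≈ 1/0.8016 ≈ 1.2475.
Each bolus raises the concentration by D/Vd = 317/230 ≈ 1.378 mcg/mL.
Steady-state peak Cmax,ss = C₀·R ≈ 1.378 × 1.2475 ≈ 1.719 mcg/mL.
Peak 1.7 mcg/mL vs MTC 5 mcg/mL: below toxic threshold.

1.7 mcg/mL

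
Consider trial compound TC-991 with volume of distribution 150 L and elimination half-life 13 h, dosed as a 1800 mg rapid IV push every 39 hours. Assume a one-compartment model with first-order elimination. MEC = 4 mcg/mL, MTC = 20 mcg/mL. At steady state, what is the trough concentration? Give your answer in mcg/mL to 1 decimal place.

1.7 mcg/mL

τ = 39 h = 3 half-lives, so f = (1/2)^3 = 0.125.
Accumulation ratio R = 1/(1 − f) = 1/0.875 = 8/7.
Single-dose peak C₀ = D/Vd = 1800/150 = 12 mcg/mL.
Steady-state peak Cmax,ss = C₀·R = 12 × 8/7 ≈ 13.714 mcg/mL.
Steady-state trough Cmin,ss = Cmax,ss·f ≈ 13.714 × 0.125 ≈ 1.714 mcg/mL.
Trough 1.7 mcg/mL vs MEC 4 mcg/mL: subtherapeutic.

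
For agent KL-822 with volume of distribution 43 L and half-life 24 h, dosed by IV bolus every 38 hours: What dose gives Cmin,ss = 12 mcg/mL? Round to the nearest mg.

1030 mg

τ/t½ = 38/24 ≈ 1.5833, so f = (1/2)^(38/24) ≈ 0.333710.
Cmin,ss = (D/Vd)·f/(1−f), so D = Cmin,ss·Vd·(1−f)/f.
D = 12 × 43 × (1−f)/f ≈ 12 × 43 × 1.99661 ≈ 1030.25 mg.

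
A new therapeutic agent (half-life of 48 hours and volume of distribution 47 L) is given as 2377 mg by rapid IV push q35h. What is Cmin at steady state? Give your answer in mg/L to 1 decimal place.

76.9 mg/L

Over one 35-h interval, 35/48 ≈ 0.72917 half-lives elapse, leaving f ≈ 0.6033 of each dose.
Accumulation ratio R = 1/(1 − f) ≈ 1/0.3967 ≈ 2.5208.
Single-dose peak C₀ = D/Vd = 2377/47 ≈ 50.574 mg/L.
Cmax,ss = C₀/(1 − f) ≈ 50.574/0.3967 ≈ 127.487 mg/L.
Steady-state trough Cmin,ss = Cmax,ss·f ≈ 127.487 × 0.6033 ≈ 76.913 mg/L.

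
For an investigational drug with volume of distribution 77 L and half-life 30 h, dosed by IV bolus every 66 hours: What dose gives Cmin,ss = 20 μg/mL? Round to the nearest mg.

τ/t½ = 66/30 ≈ 2.2, so f = (1/2)^(66/30) ≈ 0.217638.
Cmin,ss = (D/Vd)·f/(1−f), so D = Cmin,ss·Vd·(1−f)/f.
D = 20 × 77 × (1−f)/f ≈ 20 × 77 × 3.59479 ≈ 5535.98 mg.

5536 mg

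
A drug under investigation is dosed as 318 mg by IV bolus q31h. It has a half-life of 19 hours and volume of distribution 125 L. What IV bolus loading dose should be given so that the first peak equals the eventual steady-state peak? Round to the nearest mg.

f = (1/2)^(31/19) ≈ 0.322735; accumulation ratio R = 1/(1−f) ≈ 1.47653.
Loading dose to hit Cmax,ss on first dose: D_load = D_maint·R ≈ 318 × 1.47653 ≈ 469.54 mg.

470 mg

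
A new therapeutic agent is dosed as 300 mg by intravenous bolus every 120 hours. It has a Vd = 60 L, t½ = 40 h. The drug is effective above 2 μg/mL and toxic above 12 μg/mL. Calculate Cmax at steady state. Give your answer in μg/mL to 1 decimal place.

5.7 μg/mL

τ = 120 h = 3 half-lives, so f = (1/2)^3 = 0.125.
At steady state, R = 1/(1 − 0.125) = 8/7.
Single-dose peak C₀ = D/Vd = 300/60 = 5 μg/mL.
Steady-state peak Cmax,ss = C₀·R = 5 × 8/7 ≈ 5.714 μg/mL.
Peak 5.7 μg/mL vs MTC 12 μg/mL: below toxic threshold.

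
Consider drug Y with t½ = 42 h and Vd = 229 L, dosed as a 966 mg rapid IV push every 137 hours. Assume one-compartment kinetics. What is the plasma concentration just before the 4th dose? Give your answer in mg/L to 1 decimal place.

0.5 mg/L

f = (1/2)^(τ/t½) = (1/2)^(137/42) ≈ 0.1042.
C₀ = D/Vd = 966/229 ≈ 4.218 mg/L.
Before the 4th dose, 3 doses have been given. Superposition: Cmin = C₀·(f + f² + … + f^3).
≈ 4.218 × (0.1042 + 0.0109 + 0.0011) ≈ 4.218 × 0.1162 ≈ 0.490 mg/L.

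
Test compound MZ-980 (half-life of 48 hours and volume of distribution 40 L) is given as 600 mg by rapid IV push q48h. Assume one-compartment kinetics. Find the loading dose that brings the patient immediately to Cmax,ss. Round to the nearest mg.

1200 mg

f = (1/2)^(48/48) ≈ 0.500000; accumulation ratio R = 1/(1−f) ≈ 2.00000.
Loading dose to hit Cmax,ss on first dose: D_load = D_maint·R ≈ 600 × 2.00000 ≈ 1200.00 mg.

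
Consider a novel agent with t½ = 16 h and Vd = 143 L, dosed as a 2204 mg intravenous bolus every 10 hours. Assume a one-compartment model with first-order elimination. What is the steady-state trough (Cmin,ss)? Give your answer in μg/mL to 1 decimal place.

28.4 μg/mL

k = ln2/t½ = ln2/16 ≈ 0.043322 h⁻¹; fraction remaining f = e^(−kτ) = e^(−0.043322×10) ≈ 0.6484.
Each bolus raises the concentration by D/Vd = 2204/143 ≈ 15.413 μg/mL.
Steady-state trough Cmin,ss = C₀·f/(1−f) ≈ 15.413 × 0.6484/0.3516 ≈ 28.424 μg/mL.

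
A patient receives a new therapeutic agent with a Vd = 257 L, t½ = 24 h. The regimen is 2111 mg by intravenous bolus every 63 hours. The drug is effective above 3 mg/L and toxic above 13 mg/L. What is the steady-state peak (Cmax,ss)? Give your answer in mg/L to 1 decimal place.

Over one 63-h interval, 63/24 ≈ 2.625 half-lives elapse, leaving f ≈ 0.1621 of each dose.
At steady state, accumulation factor R = 1/(1 − e^(−kτ)) ≈ 1.1935.
Single-dose peak C₀ = D/Vd = 2111/257 ≈ 8.214 mg/L.
Steady-state peak Cmax,ss = C₀·R ≈ 8.214 × 1.1935 ≈ 9.803 mg/L.
Peak 9.8 mg/L vs MTC 13 mg/L: below toxic threshold.

9.8 mg/L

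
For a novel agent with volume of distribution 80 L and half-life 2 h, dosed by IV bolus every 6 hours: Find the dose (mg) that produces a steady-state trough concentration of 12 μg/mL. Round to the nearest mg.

τ/t½ = 6/2 ≈ 3, so f = (1/2)^(6/2) ≈ 0.125000.
Cmin,ss = (D/Vd)·f/(1−f), so D = Cmin,ss·Vd·(1−f)/f.
D = 12 × 80 × (1−f)/f ≈ 12 × 80 × 7.00000 ≈ 6720.00 mg.

6720 mg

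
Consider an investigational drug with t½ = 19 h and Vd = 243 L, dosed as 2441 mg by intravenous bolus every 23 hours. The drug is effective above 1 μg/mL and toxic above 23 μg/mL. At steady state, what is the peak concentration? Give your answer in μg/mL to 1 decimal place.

17.7 μg/mL

τ/t½ = 23/19 ≈ 1.2105, so fraction remaining f = (1/2)^(23/19) ≈ 0.4321.
At steady state, accumulation factor R = 1/(1 − e^(−kτ)) ≈ 1.7609.
Single-dose peak C₀ = D/Vd = 2441/243 ≈ 10.045 μg/mL.
Steady-state peak Cmax,ss = C₀·R ≈ 10.045 × 1.7609 ≈ 17.688 μg/mL.
Peak 17.7 μg/mL vs MTC 23 μg/mL: below toxic threshold.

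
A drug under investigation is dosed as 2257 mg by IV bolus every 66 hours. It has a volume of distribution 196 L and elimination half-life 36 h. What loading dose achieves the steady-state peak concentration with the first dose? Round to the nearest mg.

f = (1/2)^(66/36) ≈ 0.280616; accumulation ratio R = 1/(1−f) ≈ 1.39008.
Loading dose to hit Cmax,ss on first dose: D_load = D_maint·R ≈ 2257 × 1.39008 ≈ 3137.41 mg.

3137 mg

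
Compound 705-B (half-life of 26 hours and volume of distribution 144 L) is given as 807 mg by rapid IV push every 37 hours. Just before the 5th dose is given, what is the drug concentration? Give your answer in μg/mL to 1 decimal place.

3.3 μg/mL

f = (1/2)^(τ/t½) = (1/2)^(37/26) ≈ 0.3729.
C₀ = D/Vd = 807/144 ≈ 5.604 μg/mL.
Before the 5th dose, 4 doses have been given. Superposition: Cmin = C₀·(f + f² + … + f^4).
≈ 5.604 × (0.3729 + 0.1391 + 0.0519 + 0.0193) ≈ 5.604 × 0.5832 ≈ 3.268 μg/mL.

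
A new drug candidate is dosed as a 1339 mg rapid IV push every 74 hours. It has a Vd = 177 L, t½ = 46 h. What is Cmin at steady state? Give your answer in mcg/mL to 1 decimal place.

k = ln2/t½ = ln2/46 ≈ 0.015068 h⁻¹; fraction remaining f = e^(−kτ) = e^(−0.015068×74) ≈ 0.3279.
Each bolus raises the concentration by D/Vd = 1339/177 ≈ 7.565 mcg/mL.
Steady-state trough Cmin,ss = C₀·f/(1−f) ≈ 7.565 × 0.3279/0.6721 ≈ 3.691 mcg/mL.

3.7 mcg/mL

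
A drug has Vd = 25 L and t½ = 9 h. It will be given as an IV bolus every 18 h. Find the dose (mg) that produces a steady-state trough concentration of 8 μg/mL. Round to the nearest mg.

600 mg

τ/t½ = 18/9 ≈ 2, so f = (1/2)^(18/9) ≈ 0.250000.
Cmin,ss = (D/Vd)·f/(1−f), so D = Cmin,ss·Vd·(1−f)/f.
D = 8 × 25 × (1−f)/f ≈ 8 × 25 × 3.00000 ≈ 600.00 mg.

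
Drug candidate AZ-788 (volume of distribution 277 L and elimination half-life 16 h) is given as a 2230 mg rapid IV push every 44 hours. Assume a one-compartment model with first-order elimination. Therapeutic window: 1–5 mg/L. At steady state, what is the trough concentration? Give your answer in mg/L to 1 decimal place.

Over one 44-h interval, 44/16 ≈ 2.75 half-lives elapse, leaving f ≈ 0.1487 of each dose.
At steady state, accumulation factor R = 1/(1 − e^(−kτ)) ≈ 1.1747.
Single-dose peak C₀ = D/Vd = 2230/277 ≈ 8.051 mg/L.
Steady-state peak Cmax,ss = C₀·R ≈ 8.051 × 1.1747 ≈ 9.458 mg/L.
Steady-state trough Cmin,ss = Cmax,ss·f ≈ 9.458 × 0.1487 ≈ 1.406 mg/L.
Trough 1.4 mg/L vs MEC 1 mg/L: adequate.

1.4 mg/L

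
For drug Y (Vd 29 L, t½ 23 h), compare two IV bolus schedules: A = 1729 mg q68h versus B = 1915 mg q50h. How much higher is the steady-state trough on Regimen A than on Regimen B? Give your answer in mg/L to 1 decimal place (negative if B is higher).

Regimen A: f = (1/2)^(68/23) ≈ 0.1288; Cmin,ss = (1729/29)·f/(1−f) ≈ 8.814 mg/L.
Regimen B: f = (1/2)^(50/23) ≈ 0.2216; Cmin,ss = (1915/29)·f/(1−f) ≈ 18.799 mg/L.
Difference ≈ 8.814 − 18.799 ≈ -9.985 mg/L.

-10.0 mg/L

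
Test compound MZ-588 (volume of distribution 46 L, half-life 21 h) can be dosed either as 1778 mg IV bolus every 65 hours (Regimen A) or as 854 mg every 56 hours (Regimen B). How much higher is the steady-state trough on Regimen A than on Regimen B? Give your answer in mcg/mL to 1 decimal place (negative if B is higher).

1.7 mcg/mL

Regimen A: f = (1/2)^(65/21) ≈ 0.1170; Cmin,ss = (1778/46)·f/(1−f) ≈ 5.122 mcg/mL.
Regimen B: f = (1/2)^(56/21) ≈ 0.1575; Cmin,ss = (854/46)·f/(1−f) ≈ 3.471 mcg/mL.
Difference ≈ 5.122 − 3.471 ≈ 1.651 mcg/mL.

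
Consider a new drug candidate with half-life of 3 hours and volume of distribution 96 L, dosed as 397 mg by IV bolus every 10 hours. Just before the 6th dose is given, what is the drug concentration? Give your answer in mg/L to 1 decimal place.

f = (1/2)^(τ/t½) = (1/2)^(10/3) ≈ 0.0992.
C₀ = D/Vd = 397/96 ≈ 4.135 mg/L.
Before the 6th dose, 5 doses have been given. Superposition: Cmin = C₀·(f + f² + … + f^5).
≈ 4.135 × (0.0992 + 0.0098 + 0.0010 + 0.0001 + 0.0000) ≈ 4.135 × 0.1101 ≈ 0.455 mg/L.

0.5 mg/L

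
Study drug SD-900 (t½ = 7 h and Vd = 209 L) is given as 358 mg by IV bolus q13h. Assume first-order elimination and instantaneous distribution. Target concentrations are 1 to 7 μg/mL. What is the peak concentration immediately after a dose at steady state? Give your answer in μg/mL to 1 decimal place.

τ/t½ = 13/7 ≈ 1.8571, so fraction remaining f = (1/2)^(13/7) ≈ 0.2760.
Accumulation ratio R = 1/(1 − f) ≈ 1/0.7240 ≈ 1.3812.
Single-dose peak C₀ = D/Vd = 358/209 ≈ 1.713 μg/mL.
Cmax,ss = C₀/(1 − f) ≈ 1.713/0.7240 ≈ 2.366 μg/mL.
Peak 2.4 μg/mL vs MTC 7 μg/mL: below toxic threshold.

2.4 μg/mL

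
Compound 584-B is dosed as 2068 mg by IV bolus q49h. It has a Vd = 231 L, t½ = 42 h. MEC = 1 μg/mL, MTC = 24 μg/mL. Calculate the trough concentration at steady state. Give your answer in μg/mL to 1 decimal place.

k = ln2/t½ = ln2/42 ≈ 0.016504 h⁻¹; fraction remaining f = e^(−kτ) = e^(−0.016504×49) ≈ 0.4454.
Accumulation ratio R = 1/(1 − f) ≈ 1/0.5546 ≈ 1.8031.
Each bolus raises the concentration by D/Vd = 2068/231 ≈ 8.952 μg/mL.
Steady-state peak Cmax,ss = C₀·R ≈ 8.952 × 1.8031 ≈ 16.141 μg/mL.
One interval later, Cmin,ss = Cmax,ss·e^(−kτ) ≈ 16.141 × 0.4454 ≈ 7.189 μg/mL.
Trough 7.2 μg/mL vs MEC 1 μg/mL: adequate.

7.2 μg/mL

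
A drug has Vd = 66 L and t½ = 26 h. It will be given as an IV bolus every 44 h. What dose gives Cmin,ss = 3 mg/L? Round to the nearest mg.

τ/t½ = 44/26 ≈ 1.6923, so f = (1/2)^(44/26) ≈ 0.309432.
Cmin,ss = (D/Vd)·f/(1−f), so D = Cmin,ss·Vd·(1−f)/f.
D = 3 × 66 × (1−f)/f ≈ 3 × 66 × 2.23173 ≈ 441.88 mg.

442 mg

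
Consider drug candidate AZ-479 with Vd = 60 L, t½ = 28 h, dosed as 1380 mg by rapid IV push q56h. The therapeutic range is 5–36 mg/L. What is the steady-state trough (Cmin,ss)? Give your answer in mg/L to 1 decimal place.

7.7 mg/L

The dosing interval is 2 half-lives, so f = 2^(−2) = 0.25.
At steady state, R = 1/(1 − 0.25) = 4/3.
Single-dose peak C₀ = D/Vd = 1380/60 = 23 mg/L.
Steady-state peak Cmax,ss = C₀·R = 23 × 4/3 ≈ 30.667 mg/L.
Steady-state trough Cmin,ss = Cmax,ss·f ≈ 30.667 × 0.25 ≈ 7.667 mg/L.
Trough 7.7 mg/L vs MEC 5 mg/L: adequate.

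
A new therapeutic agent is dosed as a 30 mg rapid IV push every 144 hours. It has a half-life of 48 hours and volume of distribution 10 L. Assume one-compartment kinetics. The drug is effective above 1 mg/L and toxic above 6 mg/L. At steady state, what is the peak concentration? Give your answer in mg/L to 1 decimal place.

3.4 mg/L

The dosing interval is 3 half-lives, so f = 2^(−3) = 0.125.
At steady state, R = 1/(1 − 0.125) = 8/7.
Single-dose peak C₀ = D/Vd = 30/10 = 3 mg/L.
Steady-state peak Cmax,ss = C₀·R = 3 × 8/7 ≈ 3.429 mg/L.
Peak 3.4 mg/L vs MTC 6 mg/L: below toxic threshold.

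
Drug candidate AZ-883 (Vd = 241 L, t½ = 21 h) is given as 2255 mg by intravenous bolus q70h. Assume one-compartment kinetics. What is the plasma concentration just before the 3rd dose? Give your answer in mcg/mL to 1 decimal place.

f = (1/2)^(τ/t½) = (1/2)^(70/21) ≈ 0.0992.
C₀ = D/Vd = 2255/241 ≈ 9.357 mcg/mL.
Before the 3rd dose, 2 doses have been given. Superposition: Cmin = C₀·(f + f²).
≈ 9.357 × (0.0992 + 0.0098) ≈ 9.357 × 0.1090 ≈ 1.020 mcg/mL.

1.0 mcg/mL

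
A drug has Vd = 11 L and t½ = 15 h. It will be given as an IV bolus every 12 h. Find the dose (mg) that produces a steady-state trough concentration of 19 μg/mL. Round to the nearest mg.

155 mg

τ/t½ = 12/15 ≈ 0.8, so f = (1/2)^(12/15) ≈ 0.574349.
Cmin,ss = (D/Vd)·f/(1−f), so D = Cmin,ss·Vd·(1−f)/f.
D = 19 × 11 × (1−f)/f ≈ 19 × 11 × 0.74110 ≈ 154.89 mg.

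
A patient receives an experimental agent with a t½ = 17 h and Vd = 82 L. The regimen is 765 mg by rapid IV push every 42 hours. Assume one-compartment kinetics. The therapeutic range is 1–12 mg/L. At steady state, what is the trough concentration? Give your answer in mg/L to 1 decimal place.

2.1 mg/L

k = ln2/t½ = ln2/17 ≈ 0.040773 h⁻¹; fraction remaining f = e^(−kτ) = e^(−0.040773×42) ≈ 0.1804.
Single-dose peak C₀ = D/Vd = 765/82 ≈ 9.329 mg/L.
Steady-state trough Cmin,ss = C₀·f/(1−f) ≈ 9.329 × 0.1804/0.8196 ≈ 2.053 mg/L.
Trough 2.1 mg/L vs MEC 1 mg/L: adequate.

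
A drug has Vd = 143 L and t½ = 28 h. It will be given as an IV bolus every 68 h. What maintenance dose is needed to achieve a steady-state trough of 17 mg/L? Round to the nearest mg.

10657 mg

τ/t½ = 68/28 ≈ 2.4286, so f = (1/2)^(68/28) ≈ 0.185749.
Cmin,ss = (D/Vd)·f/(1−f), so D = Cmin,ss·Vd·(1−f)/f.
D = 17 × 143 × (1−f)/f ≈ 17 × 143 × 4.38361 ≈ 10656.56 mg.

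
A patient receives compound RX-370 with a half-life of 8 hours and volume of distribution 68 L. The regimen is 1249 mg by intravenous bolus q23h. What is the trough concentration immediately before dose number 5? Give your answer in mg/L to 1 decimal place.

2.9 mg/L

f = (1/2)^(τ/t½) = (1/2)^(23/8) ≈ 0.1363.
C₀ = D/Vd = 1249/68 ≈ 18.368 mg/L.
Before the 5th dose, 4 doses have been given. Superposition: Cmin = C₀·(f + f² + … + f^4).
≈ 18.368 × (0.1363 + 0.0186 + 0.0025 + 0.0003) ≈ 18.368 × 0.1577 ≈ 2.897 mg/L.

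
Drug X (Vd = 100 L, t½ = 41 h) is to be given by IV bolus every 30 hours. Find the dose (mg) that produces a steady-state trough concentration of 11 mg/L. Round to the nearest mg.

τ/t½ = 30/41 ≈ 0.73171, so f = (1/2)^(30/41) ≈ 0.602191.
Cmin,ss = (D/Vd)·f/(1−f), so D = Cmin,ss·Vd·(1−f)/f.
D = 11 × 100 × (1−f)/f ≈ 11 × 100 × 0.66060 ≈ 726.66 mg.

727 mg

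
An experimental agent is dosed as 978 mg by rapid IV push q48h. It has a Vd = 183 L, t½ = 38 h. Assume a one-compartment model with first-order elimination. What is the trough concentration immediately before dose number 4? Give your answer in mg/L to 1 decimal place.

f = (1/2)^(τ/t½) = (1/2)^(48/38) ≈ 0.4166.
C₀ = D/Vd = 978/183 ≈ 5.344 mg/L.
Before the 4th dose, 3 doses have been given. Superposition: Cmin = C₀·(f + f² + … + f^3).
≈ 5.344 × (0.4166 + 0.1736 + 0.0723) ≈ 5.344 × 0.6625 ≈ 3.540 mg/L.

3.5 mg/L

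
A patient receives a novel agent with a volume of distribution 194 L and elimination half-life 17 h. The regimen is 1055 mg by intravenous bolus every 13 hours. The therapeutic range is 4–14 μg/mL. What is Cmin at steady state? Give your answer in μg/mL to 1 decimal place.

τ/t½ = 13/17 ≈ 0.76471, so fraction remaining f = (1/2)^(13/17) ≈ 0.5886.
Each bolus raises the concentration by D/Vd = 1055/194 ≈ 5.438 μg/mL.
Steady-state trough Cmin,ss = C₀·f/(1−f) ≈ 5.438 × 0.5886/0.4114 ≈ 7.780 μg/mL.
Trough 7.8 μg/mL vs MEC 4 μg/mL: adequate.

7.8 μg/mL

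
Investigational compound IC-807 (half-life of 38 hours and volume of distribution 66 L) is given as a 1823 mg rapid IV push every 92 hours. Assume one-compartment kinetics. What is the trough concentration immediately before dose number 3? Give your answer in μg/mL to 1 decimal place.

6.1 μg/mL

f = (1/2)^(τ/t½) = (1/2)^(92/38) ≈ 0.1867.
C₀ = D/Vd = 1823/66 ≈ 27.621 μg/mL.
Before the 3rd dose, 2 doses have been given. Superposition: Cmin = C₀·(f + f²).
≈ 27.621 × (0.1867 + 0.0349) ≈ 27.621 × 0.2216 ≈ 6.121 μg/mL.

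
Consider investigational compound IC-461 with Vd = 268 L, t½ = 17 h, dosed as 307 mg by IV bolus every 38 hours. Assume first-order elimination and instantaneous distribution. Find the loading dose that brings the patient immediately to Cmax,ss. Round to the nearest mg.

f = (1/2)^(38/17) ≈ 0.212378; accumulation ratio R = 1/(1−f) ≈ 1.26964.
Loading dose to hit Cmax,ss on first dose: D_load = D_maint·R ≈ 307 × 1.26964 ≈ 389.78 mg.

390 mg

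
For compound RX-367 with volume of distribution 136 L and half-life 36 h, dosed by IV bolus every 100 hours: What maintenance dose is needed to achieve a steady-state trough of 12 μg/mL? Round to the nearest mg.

τ/t½ = 100/36 ≈ 2.7778, so f = (1/2)^(100/36) ≈ 0.145816.
Cmin,ss = (D/Vd)·f/(1−f), so D = Cmin,ss·Vd·(1−f)/f.
D = 12 × 136 × (1−f)/f ≈ 12 × 136 × 5.85796 ≈ 9560.19 mg.

9560 mg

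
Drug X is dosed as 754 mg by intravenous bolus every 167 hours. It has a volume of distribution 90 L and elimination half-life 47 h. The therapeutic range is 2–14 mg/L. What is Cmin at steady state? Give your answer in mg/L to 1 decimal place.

Over one 167-h interval, 167/47 ≈ 3.5532 half-lives elapse, leaving f ≈ 0.0852 of each dose.
Single-dose peak C₀ = D/Vd = 754/90 ≈ 8.378 mg/L.
Steady-state trough Cmin,ss = C₀·f/(1−f) ≈ 8.378 × 0.0852/0.9148 ≈ 0.780 mg/L.
Trough 0.8 mg/L vs MEC 2 mg/L: subtherapeutic.

0.8 mg/L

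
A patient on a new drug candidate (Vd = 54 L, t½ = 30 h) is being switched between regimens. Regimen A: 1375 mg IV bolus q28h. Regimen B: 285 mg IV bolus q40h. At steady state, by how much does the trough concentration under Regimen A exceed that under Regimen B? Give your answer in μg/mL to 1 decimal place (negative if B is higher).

24.5 μg/mL

Regimen A: f = (1/2)^(28/30) ≈ 0.5236; Cmin,ss = (1375/54)·f/(1−f) ≈ 27.986 μg/mL.
Regimen B: f = (1/2)^(40/30) ≈ 0.3969; Cmin,ss = (285/54)·f/(1−f) ≈ 3.473 μg/mL.
Difference ≈ 27.986 − 3.473 ≈ 24.513 μg/mL.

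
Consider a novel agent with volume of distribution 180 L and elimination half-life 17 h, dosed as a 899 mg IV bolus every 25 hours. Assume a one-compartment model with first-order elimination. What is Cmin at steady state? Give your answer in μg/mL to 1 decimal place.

2.8 μg/mL

τ/t½ = 25/17 ≈ 1.4706, so fraction remaining f = (1/2)^(25/17) ≈ 0.3608.
Single-dose peak C₀ = D/Vd = 899/180 ≈ 4.994 μg/mL.
Steady-state trough Cmin,ss = C₀·f/(1−f) ≈ 4.994 × 0.3608/0.6392 ≈ 2.819 μg/mL.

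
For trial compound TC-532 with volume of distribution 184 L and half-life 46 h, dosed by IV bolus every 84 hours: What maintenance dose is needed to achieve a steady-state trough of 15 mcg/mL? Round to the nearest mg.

τ/t½ = 84/46 ≈ 1.8261, so f = (1/2)^(84/46) ≈ 0.282029.
Cmin,ss = (D/Vd)·f/(1−f), so D = Cmin,ss·Vd·(1−f)/f.
D = 15 × 184 × (1−f)/f ≈ 15 × 184 × 2.54573 ≈ 7026.21 mg.

7026 mg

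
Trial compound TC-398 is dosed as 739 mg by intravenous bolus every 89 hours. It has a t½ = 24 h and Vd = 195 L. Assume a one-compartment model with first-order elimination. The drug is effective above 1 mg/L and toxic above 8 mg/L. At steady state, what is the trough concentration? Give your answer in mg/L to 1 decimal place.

Over one 89-h interval, 89/24 ≈ 3.7083 half-lives elapse, leaving f ≈ 0.0765 of each dose.
Accumulation ratio R = 1/(1 − f) ≈ 1/0.9235 ≈ 1.0828.
Single-dose peak C₀ = D/Vd = 739/195 ≈ 3.790 mg/L.
Steady-state peak Cmax,ss = C₀·R ≈ 3.790 × 1.0828 ≈ 4.104 mg/L.
One interval later, Cmin,ss = Cmax,ss·e^(−kτ) ≈ 4.104 × 0.0765 ≈ 0.314 mg/L.
Trough 0.3 mg/L vs MEC 1 mg/L: subtherapeutic.

0.3 mg/L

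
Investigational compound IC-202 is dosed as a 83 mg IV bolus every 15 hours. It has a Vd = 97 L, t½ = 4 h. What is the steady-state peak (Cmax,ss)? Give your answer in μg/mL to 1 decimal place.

τ/t½ = 15/4 ≈ 3.75, so fraction remaining f = (1/2)^(15/4) ≈ 0.0743.
At steady state, accumulation factor R = 1/(1 − e^(−kτ)) ≈ 1.0803.
Each bolus raises the concentration by D/Vd = 83/97 ≈ 0.856 μg/mL.
Steady-state peak Cmax,ss = C₀·R ≈ 0.856 × 1.0803 ≈ 0.925 μg/mL.

0.9 μg/mL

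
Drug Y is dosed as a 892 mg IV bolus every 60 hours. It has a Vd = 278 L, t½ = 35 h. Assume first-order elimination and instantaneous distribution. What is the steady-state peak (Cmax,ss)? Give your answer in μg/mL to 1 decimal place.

Over one 60-h interval, 60/35 ≈ 1.7143 half-lives elapse, leaving f ≈ 0.3048 of each dose.
At steady state, accumulation factor R = 1/(1 − e^(−kτ)) ≈ 1.4384.
Single-dose peak C₀ = D/Vd = 892/278 ≈ 3.209 μg/mL.
Steady-state peak Cmax,ss = C₀·R ≈ 3.209 × 1.4384 ≈ 4.616 μg/mL.

4.6 μg/mL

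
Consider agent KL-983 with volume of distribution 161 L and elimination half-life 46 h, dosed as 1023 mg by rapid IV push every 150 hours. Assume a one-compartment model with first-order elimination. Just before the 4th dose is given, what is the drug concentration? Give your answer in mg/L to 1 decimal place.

f = (1/2)^(τ/t½) = (1/2)^(150/46) ≈ 0.1043.
C₀ = D/Vd = 1023/161 ≈ 6.354 mg/L.
Before the 4th dose, 3 doses have been given. Superposition: Cmin = C₀·(f + f² + … + f^3).
≈ 6.354 × (0.1043 + 0.0109 + 0.0011) ≈ 6.354 × 0.1163 ≈ 0.739 mg/L.

0.7 mg/L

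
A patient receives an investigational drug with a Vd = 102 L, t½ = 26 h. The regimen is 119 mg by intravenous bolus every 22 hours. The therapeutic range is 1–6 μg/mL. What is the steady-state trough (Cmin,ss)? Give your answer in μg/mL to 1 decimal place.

Over one 22-h interval, 22/26 ≈ 0.84615 half-lives elapse, leaving f ≈ 0.5563 of each dose.
Each bolus raises the concentration by D/Vd = 119/102 ≈ 1.167 μg/mL.
Steady-state trough Cmin,ss = C₀·f/(1−f) ≈ 1.167 × 0.5563/0.4437 ≈ 1.463 μg/mL.
Trough 1.5 μg/mL vs MEC 1 μg/mL: adequate.

1.5 μg/mL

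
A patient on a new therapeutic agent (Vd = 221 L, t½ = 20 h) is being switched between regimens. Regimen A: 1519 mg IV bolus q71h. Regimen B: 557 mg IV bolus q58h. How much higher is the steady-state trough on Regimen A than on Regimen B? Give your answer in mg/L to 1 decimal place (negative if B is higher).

Regimen A: f = (1/2)^(71/20) ≈ 0.0854; Cmin,ss = (1519/221)·f/(1−f) ≈ 0.642 mg/L.
Regimen B: f = (1/2)^(58/20) ≈ 0.1340; Cmin,ss = (557/221)·f/(1−f) ≈ 0.390 mg/L.
Difference ≈ 0.642 − 0.390 ≈ 0.252 mg/L.

0.3 mg/L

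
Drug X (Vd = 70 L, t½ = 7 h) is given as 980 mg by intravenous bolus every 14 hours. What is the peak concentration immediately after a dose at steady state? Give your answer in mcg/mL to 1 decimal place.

τ = 14 h = 2 half-lives, so f = (1/2)^2 = 0.25.
At steady state, R = 1/(1 − 0.25) = 4/3.
Single-dose peak C₀ = D/Vd = 980/70 = 14 mcg/mL.
Steady-state peak Cmax,ss = C₀·R = 14 × 4/3 ≈ 18.667 mcg/mL.

18.7 mcg/mL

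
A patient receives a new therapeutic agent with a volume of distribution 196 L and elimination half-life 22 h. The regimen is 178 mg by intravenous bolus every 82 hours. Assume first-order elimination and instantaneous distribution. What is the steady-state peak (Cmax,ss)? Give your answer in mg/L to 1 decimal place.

1.0 mg/L

Over one 82-h interval, 82/22 ≈ 3.7273 half-lives elapse, leaving f ≈ 0.0755 of each dose.
At steady state, accumulation factor R = 1/(1 − e^(−kτ)) ≈ 1.0817.
Single-dose peak C₀ = D/Vd = 178/196 ≈ 0.908 mg/L.
Cmax,ss = C₀/(1 − f) ≈ 0.908/0.9245 ≈ 0.982 mg/L.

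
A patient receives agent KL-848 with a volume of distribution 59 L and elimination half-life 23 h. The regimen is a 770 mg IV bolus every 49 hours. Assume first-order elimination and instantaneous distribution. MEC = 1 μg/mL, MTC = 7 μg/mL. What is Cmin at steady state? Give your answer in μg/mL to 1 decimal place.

k = ln2/t½ = ln2/23 ≈ 0.030137 h⁻¹; fraction remaining f = e^(−kτ) = e^(−0.030137×49) ≈ 0.2284.
Each bolus raises the concentration by D/Vd = 770/59 ≈ 13.051 μg/mL.
Steady-state trough Cmin,ss = C₀·f/(1−f) ≈ 13.051 × 0.2284/0.7716 ≈ 3.863 μg/mL.
Trough 3.9 μg/mL vs MEC 1 μg/mL: adequate.

3.9 μg/mL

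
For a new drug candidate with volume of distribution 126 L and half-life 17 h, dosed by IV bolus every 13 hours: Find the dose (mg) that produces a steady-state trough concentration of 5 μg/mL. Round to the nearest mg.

τ/t½ = 13/17 ≈ 0.76471, so f = (1/2)^(13/17) ≈ 0.588573.
Cmin,ss = (D/Vd)·f/(1−f), so D = Cmin,ss·Vd·(1−f)/f.
D = 5 × 126 × (1−f)/f ≈ 5 × 126 × 0.69902 ≈ 440.38 mg.

440 mg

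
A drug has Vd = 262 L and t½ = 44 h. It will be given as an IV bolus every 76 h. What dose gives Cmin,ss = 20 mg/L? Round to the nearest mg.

τ/t½ = 76/44 ≈ 1.7273, so f = (1/2)^(76/44) ≈ 0.302022.
Cmin,ss = (D/Vd)·f/(1−f), so D = Cmin,ss·Vd·(1−f)/f.
D = 20 × 262 × (1−f)/f ≈ 20 × 262 × 2.31102 ≈ 12109.74 mg.

12110 mg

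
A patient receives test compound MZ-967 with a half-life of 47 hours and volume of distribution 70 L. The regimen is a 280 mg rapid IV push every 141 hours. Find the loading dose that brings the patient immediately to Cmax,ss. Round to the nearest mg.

320 mg

f = (1/2)^(141/47) ≈ 0.125000; accumulation ratio R = 1/(1−f) ≈ 1.14286.
Loading dose to hit Cmax,ss on first dose: D_load = D_maint·R ≈ 280 × 1.14286 ≈ 320.00 mg.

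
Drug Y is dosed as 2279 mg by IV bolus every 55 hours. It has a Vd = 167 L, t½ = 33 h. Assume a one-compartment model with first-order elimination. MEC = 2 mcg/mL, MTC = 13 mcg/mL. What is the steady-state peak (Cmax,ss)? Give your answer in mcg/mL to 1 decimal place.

τ/t½ = 55/33 ≈ 1.6667, so fraction remaining f = (1/2)^(55/33) ≈ 0.3150.
Accumulation ratio R = 1/(1 − f) ≈ 1/0.6850 ≈ 1.4599.
Single-dose peak C₀ = D/Vd = 2279/167 ≈ 13.647 mcg/mL.
Cmax,ss = C₀/(1 − f) ≈ 13.647/0.6850 ≈ 19.923 mcg/mL.
Peak 19.9 mcg/mL vs MTC 13 mcg/mL: exceeds toxic threshold.

19.9 mcg/mL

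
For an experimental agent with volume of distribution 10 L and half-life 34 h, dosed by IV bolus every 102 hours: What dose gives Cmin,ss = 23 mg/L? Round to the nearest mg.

1610 mg

τ/t½ = 102/34 ≈ 3, so f = (1/2)^(102/34) ≈ 0.125000.
Cmin,ss = (D/Vd)·f/(1−f), so D = Cmin,ss·Vd·(1−f)/f.
D = 23 × 10 × (1−f)/f ≈ 23 × 10 × 7.00000 ≈ 1610.00 mg.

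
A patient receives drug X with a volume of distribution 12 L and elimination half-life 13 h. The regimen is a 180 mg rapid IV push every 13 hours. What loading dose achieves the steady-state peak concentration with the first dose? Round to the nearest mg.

360 mg

f = (1/2)^(13/13) ≈ 0.500000; accumulation ratio R = 1/(1−f) ≈ 2.00000.
Loading dose to hit Cmax,ss on first dose: D_load = D_maint·R ≈ 180 × 2.00000 ≈ 360.00 mg.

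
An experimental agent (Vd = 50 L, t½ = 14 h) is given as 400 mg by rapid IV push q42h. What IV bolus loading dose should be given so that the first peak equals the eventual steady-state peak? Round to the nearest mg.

457 mg

f = (1/2)^(42/14) ≈ 0.125000; accumulation ratio R = 1/(1−f) ≈ 1.14286.
Loading dose to hit Cmax,ss on first dose: D_load = D_maint·R ≈ 400 × 1.14286 ≈ 457.14 mg.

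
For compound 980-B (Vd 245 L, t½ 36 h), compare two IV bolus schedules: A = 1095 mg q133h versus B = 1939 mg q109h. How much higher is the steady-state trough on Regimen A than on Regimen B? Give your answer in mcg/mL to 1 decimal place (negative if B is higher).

Regimen A: f = (1/2)^(133/36) ≈ 0.0772; Cmin,ss = (1095/245)·f/(1−f) ≈ 0.374 mcg/mL.
Regimen B: f = (1/2)^(109/36) ≈ 0.1226; Cmin,ss = (1939/245)·f/(1−f) ≈ 1.106 mcg/mL.
Difference ≈ 0.374 − 1.106 ≈ -0.732 mcg/mL.

-0.7 mcg/mL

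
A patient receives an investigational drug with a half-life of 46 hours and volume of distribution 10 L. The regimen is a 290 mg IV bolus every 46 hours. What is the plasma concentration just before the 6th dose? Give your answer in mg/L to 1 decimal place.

f = (1/2)^(τ/t½) = (1/2)^(46/46) ≈ 0.5000.
C₀ = D/Vd = 290/10 ≈ 29.000 mg/L.
Before the 6th dose, 5 doses have been given. Superposition: Cmin = C₀·(f + f² + … + f^5).
≈ 29.000 × (0.5000 + 0.2500 + 0.1250 + 0.0625 + 0.0313) ≈ 29.000 × 0.9688 ≈ 28.095 mg/L.

28.1 mg/L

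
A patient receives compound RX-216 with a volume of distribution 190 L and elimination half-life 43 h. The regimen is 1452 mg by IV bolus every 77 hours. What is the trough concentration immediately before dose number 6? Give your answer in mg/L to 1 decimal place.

f = (1/2)^(τ/t½) = (1/2)^(77/43) ≈ 0.2890.
C₀ = D/Vd = 1452/190 ≈ 7.642 mg/L.
Before the 6th dose, 5 doses have been given. Superposition: Cmin = C₀·(f + f² + … + f^5).
≈ 7.642 × (0.2890 + 0.0835 + 0.0241 + 0.0070 + 0.0020) ≈ 7.642 × 0.4056 ≈ 3.100 mg/L.

3.1 mg/L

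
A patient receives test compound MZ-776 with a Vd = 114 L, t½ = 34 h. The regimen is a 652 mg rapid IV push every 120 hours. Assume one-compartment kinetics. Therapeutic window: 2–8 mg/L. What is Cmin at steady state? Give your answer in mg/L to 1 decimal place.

0.5 mg/L

Over one 120-h interval, 120/34 ≈ 3.5294 half-lives elapse, leaving f ≈ 0.0866 of each dose.
Accumulation ratio R = 1/(1 − f) ≈ 1/0.9134 ≈ 1.0948.
Each bolus raises the concentration by D/Vd = 652/114 ≈ 5.719 mg/L.
Steady-state peak Cmax,ss = C₀·R ≈ 5.719 × 1.0948 ≈ 6.261 mg/L.
Steady-state trough Cmin,ss = Cmax,ss·f ≈ 6.261 × 0.0866 ≈ 0.542 mg/L.
Trough 0.5 mg/L vs MEC 2 mg/L: subtherapeutic.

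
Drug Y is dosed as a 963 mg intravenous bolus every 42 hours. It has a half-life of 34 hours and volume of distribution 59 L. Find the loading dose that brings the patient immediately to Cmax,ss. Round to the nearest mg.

f = (1/2)^(42/34) ≈ 0.424756; accumulation ratio R = 1/(1−f) ≈ 1.73839.
Loading dose to hit Cmax,ss on first dose: D_load = D_maint·R ≈ 963 × 1.73839 ≈ 1674.07 mg.

1674 mg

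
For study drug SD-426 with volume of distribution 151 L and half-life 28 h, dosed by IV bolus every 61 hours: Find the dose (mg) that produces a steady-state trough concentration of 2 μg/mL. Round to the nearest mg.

τ/t½ = 61/28 ≈ 2.1786, so f = (1/2)^(61/28) ≈ 0.220894.
Cmin,ss = (D/Vd)·f/(1−f), so D = Cmin,ss·Vd·(1−f)/f.
D = 2 × 151 × (1−f)/f ≈ 2 × 151 × 3.52706 ≈ 1065.17 mg.

1065 mg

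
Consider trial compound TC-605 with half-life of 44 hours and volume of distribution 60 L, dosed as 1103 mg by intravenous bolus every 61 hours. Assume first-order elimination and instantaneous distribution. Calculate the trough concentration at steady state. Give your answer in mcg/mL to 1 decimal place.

τ/t½ = 61/44 ≈ 1.3864, so fraction remaining f = (1/2)^(61/44) ≈ 0.3825.
Accumulation ratio R = 1/(1 − f) ≈ 1/0.6175 ≈ 1.6194.
Single-dose peak C₀ = D/Vd = 1103/60 ≈ 18.383 mcg/mL.
Cmax,ss = C₀/(1 − f) ≈ 18.383/0.6175 ≈ 29.770 mcg/mL.
One interval later, Cmin,ss = Cmax,ss·e^(−kτ) ≈ 29.770 × 0.3825 ≈ 11.387 mcg/mL.

11.4 mcg/mL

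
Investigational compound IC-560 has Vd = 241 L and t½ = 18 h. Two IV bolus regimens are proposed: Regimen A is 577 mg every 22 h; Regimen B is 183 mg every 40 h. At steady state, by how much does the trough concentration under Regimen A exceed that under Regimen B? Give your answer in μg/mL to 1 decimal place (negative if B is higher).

1.6 μg/mL

Regimen A: f = (1/2)^(22/18) ≈ 0.4286; Cmin,ss = (577/241)·f/(1−f) ≈ 1.796 μg/mL.
Regimen B: f = (1/2)^(40/18) ≈ 0.2143; Cmin,ss = (183/241)·f/(1−f) ≈ 0.207 μg/mL.
Difference ≈ 1.796 − 0.207 ≈ 1.589 μg/mL.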